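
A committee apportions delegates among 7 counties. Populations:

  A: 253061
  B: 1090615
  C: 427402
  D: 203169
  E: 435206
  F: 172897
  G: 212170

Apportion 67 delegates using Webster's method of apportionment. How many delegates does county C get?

10

Standard divisor 2794520/67 ≈ 41709.254; standard quotas: A 6.067, B 26.148, C 10.247, D 4.871, E 10.434, F 4.145, G 5.087.
Rounding to the nearest integer gives 6, 26, 10, 5, 10, 4, 5 = 66 seats, so the divisor must be adjusted.
With modified divisor 41300: modified quotas A 6.127, B 26.407, C 10.349, D 4.919, E 10.538, F 4.186, G 5.137.
Rounding to the nearest integer: A 6, B 26, C 10, D 5, E 11, F 4, G 5 (total 67).
C receives 10.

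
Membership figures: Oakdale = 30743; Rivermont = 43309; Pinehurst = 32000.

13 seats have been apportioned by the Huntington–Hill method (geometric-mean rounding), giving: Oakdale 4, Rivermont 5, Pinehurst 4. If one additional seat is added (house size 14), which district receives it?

Rivermont

Priority for the next seat is population ÷ (√(s·(s+1))).
Priorities: Oakdale 6874.344, Rivermont 7907.105, Pinehurst 7155.418.
Highest priority: Rivermont.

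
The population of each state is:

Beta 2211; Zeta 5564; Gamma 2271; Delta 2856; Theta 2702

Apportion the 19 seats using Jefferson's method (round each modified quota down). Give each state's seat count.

Beta 3, Zeta 7, Gamma 3, Delta 3, Theta 3

Standard divisor 15604/19 ≈ 821.263; standard quotas: Beta 2.692, Zeta 6.775, Gamma 2.765, Delta 3.478, Theta 3.290.
Rounding down gives 2, 6, 2, 3, 3 = 16 seats, so the divisor must be adjusted.
With modified divisor 730: modified quotas Beta 3.029, Zeta 7.622, Gamma 3.111, Delta 3.912, Theta 3.701.
Rounding down: Beta 3, Zeta 7, Gamma 3, Delta 3, Theta 3 (total 19).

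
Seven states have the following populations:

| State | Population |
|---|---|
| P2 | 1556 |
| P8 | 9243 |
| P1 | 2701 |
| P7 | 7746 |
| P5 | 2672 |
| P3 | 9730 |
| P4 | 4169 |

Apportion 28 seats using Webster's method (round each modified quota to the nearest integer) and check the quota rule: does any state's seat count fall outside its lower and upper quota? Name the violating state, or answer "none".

none

Standard quotas: P2 1.152, P8 6.844, P1 2.000, P7 5.735, P5 1.978, P3 7.204, P4 3.087.
Webster allocation: P2 1, P8 7, P1 2, P7 6, P5 2, P3 7, P4 3.
Every allocation lies between the lower and upper quota.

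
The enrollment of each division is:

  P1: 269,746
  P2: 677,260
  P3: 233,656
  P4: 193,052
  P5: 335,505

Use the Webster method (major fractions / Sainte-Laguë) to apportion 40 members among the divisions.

Standard divisor 1709219/40 ≈ 42730.475; standard quotas: P1 6.313, P2 15.850, P3 5.468, P4 4.518, P5 7.852.
Rounding to the nearest integer gives P1 6, P2 16, P3 5, P4 5, P5 8 — total 40, matching the house size, so no adjustment is needed.

P1=6; P2=16; P3=5; P4=5; P5=8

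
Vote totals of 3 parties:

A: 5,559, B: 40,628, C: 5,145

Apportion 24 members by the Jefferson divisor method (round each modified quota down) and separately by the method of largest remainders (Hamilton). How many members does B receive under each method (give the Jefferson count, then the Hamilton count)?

Jefferson: A 2, B 20, C 2.
Hamilton: A 3, B 19, C 2.
B gets 20 under Jefferson and 19 under Hamilton.

20 and 19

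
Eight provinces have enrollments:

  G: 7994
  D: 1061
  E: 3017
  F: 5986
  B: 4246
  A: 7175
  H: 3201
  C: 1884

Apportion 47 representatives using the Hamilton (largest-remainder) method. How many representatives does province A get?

10

Standard divisor: 34564 ÷ 47 ≈ 735.404.
Standard quotas: G 10.8702, D 1.4427, E 4.1025, F 8.1397, B 5.7737, A 9.7565, H 4.3527, C 2.5619.
Lower quotas: G 10, D 1, E 4, F 8, B 5, A 9, H 4, C 2 (sum 43, leaving 4 seats).
Remainders in descending order: G 0.8702, B 0.7737, A 0.7565, C 0.5619, D 0.4427, H 0.3527, F 0.1397, E 0.1025.
Largest remainders: G, B, A, C receive the extra seats.
A receives 10.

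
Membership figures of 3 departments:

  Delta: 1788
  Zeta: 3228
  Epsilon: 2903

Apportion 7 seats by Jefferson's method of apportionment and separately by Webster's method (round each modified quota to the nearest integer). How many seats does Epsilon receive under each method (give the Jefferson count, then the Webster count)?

3 and 2

Jefferson: Delta 1, Zeta 3, Epsilon 3.
Webster: Delta 2, Zeta 3, Epsilon 2.
Epsilon gets 3 under Jefferson and 2 under Webster.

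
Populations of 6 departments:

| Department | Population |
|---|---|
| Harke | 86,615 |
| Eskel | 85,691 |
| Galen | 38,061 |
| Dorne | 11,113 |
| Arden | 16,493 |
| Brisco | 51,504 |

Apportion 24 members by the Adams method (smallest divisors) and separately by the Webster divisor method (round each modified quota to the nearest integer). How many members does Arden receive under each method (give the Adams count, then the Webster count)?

2 and 1

Adams: Harke 7, Eskel 7, Galen 3, Dorne 1, Arden 2, Brisco 4.
Webster: Harke 8, Eskel 7, Galen 3, Dorne 1, Arden 1, Brisco 4.
Arden gets 2 under Adams and 1 under Webster.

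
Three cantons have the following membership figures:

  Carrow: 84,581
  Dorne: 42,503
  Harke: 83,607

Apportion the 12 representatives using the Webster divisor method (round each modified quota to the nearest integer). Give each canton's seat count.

Standard divisor 210691/12 ≈ 17557.583; standard quotas: Carrow 4.817, Dorne 2.421, Harke 4.762.
Rounding to the nearest integer gives Carrow 5, Dorne 2, Harke 5 — total 12, matching the house size, so no adjustment is needed.

Carrow 5, Dorne 2, Harke 5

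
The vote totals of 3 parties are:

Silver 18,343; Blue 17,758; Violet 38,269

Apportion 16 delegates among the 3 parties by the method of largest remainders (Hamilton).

Silver 4, Blue 4, Violet 8

Total 74370; standard divisor 74370/16 ≈ 4648.125.
Standard quotas: Silver 3.9463, Blue 3.8205, Violet 8.2332.
Lower quotas: Silver 3, Blue 3, Violet 8 (sum 14, leaving 2 seats).
Remainders in descending order: Silver 0.9463, Blue 0.8205, Violet 0.2332.
Largest remainders: Silver, Blue receive the extra seats.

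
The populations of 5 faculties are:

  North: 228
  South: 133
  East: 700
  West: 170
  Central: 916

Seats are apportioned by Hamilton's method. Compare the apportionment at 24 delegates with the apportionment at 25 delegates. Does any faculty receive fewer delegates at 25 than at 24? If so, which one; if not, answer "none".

At 24 seats: North 3, South 1, East 8, West 2, Central 10.
At 25 seats: North 3, South 1, East 8, West 2, Central 11.
No faculty's allocation decreased.

none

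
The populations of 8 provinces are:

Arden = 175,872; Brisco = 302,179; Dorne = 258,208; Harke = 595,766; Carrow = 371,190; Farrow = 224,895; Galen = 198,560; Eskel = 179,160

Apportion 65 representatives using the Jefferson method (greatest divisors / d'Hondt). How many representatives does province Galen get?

Standard divisor 2305830/65 ≈ 35474.308; standard quotas: Arden 4.958, Brisco 8.518, Dorne 7.279, Harke 16.794, Carrow 10.464, Farrow 6.340, Galen 5.597, Eskel 5.050.
Rounding down gives 4, 8, 7, 16, 10, 6, 5, 5 = 61 seats, so the divisor must be adjusted.
With modified divisor 33300: modified quotas Arden 5.281, Brisco 9.074, Dorne 7.754, Harke 17.891, Carrow 11.147, Farrow 6.754, Galen 5.963, Eskel 5.380.
Rounding down: Arden 5, Brisco 9, Dorne 7, Harke 17, Carrow 11, Farrow 6, Galen 5, Eskel 5 (total 65).
Galen receives 5.

5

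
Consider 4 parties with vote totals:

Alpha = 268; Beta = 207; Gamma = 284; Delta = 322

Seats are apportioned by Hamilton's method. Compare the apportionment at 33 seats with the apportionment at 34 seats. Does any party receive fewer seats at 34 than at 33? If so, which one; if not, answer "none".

none

At 33 seats: Alpha 8, Beta 6, Gamma 9, Delta 10.
At 34 seats: Alpha 8, Beta 7, Gamma 9, Delta 10.
No party's allocation decreased.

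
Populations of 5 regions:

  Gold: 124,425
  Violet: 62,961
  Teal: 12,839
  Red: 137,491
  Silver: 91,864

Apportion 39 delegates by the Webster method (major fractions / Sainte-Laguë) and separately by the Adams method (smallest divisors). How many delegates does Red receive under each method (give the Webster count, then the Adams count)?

13 and 12

Webster: Gold 11, Violet 6, Teal 1, Red 13, Silver 8.
Adams: Gold 11, Violet 6, Teal 2, Red 12, Silver 8.
Red gets 13 under Webster and 12 under Adams.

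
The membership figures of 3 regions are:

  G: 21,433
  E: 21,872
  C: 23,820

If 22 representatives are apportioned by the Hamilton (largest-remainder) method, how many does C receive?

8

Total 67125; standard divisor 67125/22 ≈ 3051.136.
Standard quotas: G 7.0246, E 7.1685, C 7.8069.
Lower quotas: G 7, E 7, C 7 (sum 21, leaving 1 seat).
Remainders in descending order: C 0.8069, E 0.1685, G 0.0246.
The surplus seat goes to C.
C receives 8.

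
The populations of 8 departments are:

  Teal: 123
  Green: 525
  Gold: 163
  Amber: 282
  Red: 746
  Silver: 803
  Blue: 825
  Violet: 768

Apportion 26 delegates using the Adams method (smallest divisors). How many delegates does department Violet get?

Standard divisor 4235/26 ≈ 162.885; standard quotas: Teal 0.755, Green 3.223, Gold 1.001, Amber 1.731, Red 4.580, Silver 4.930, Blue 5.065, Violet 4.715.
Rounding up gives 1, 4, 2, 2, 5, 5, 6, 5 = 30 seats, so the divisor must be adjusted.
With modified divisor 190: modified quotas Teal 0.647, Green 2.763, Gold 0.858, Amber 1.484, Red 3.926, Silver 4.226, Blue 4.342, Violet 4.042.
Rounding up: Teal 1, Green 3, Gold 1, Amber 2, Red 4, Silver 5, Blue 5, Violet 5 (total 26).
Violet receives 5.

5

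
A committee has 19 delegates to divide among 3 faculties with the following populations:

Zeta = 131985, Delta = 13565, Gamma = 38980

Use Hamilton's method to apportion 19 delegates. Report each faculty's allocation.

Total 184530; standard divisor 184530/19 ≈ 9712.105.
Standard quotas: Zeta 13.5897, Delta 1.3967, Gamma 4.0135.
Lower quotas: Zeta 13, Delta 1, Gamma 4 (sum 18, leaving 1 seat).
Remainders in descending order: Zeta 0.5897, Delta 0.3967, Gamma 0.0135.
Largest remainder: Zeta receives the extra seat.

Zeta 14, Delta 1, Gamma 4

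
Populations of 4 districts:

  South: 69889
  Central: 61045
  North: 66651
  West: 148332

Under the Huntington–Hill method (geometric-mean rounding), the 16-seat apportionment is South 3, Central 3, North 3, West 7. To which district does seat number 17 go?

Priority for the next seat is population ÷ (√(s·(s+1))).
Priorities: South 20175.216, Central 17622.174, North 19240.486, West 19821.697.
Highest priority: South.

South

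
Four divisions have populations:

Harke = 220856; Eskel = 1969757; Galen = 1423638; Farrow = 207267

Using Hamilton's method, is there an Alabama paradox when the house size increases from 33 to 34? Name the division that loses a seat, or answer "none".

none

At 33 seats: Harke 2, Eskel 17, Galen 12, Farrow 2.
At 34 seats: Harke 2, Eskel 17, Galen 13, Farrow 2.
No division's allocation decreased.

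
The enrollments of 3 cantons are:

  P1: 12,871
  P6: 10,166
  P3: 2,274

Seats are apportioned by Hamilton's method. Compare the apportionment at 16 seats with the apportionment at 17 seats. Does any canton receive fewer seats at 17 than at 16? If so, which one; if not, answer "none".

P3

At 16 seats: P1 8, P6 6, P3 2.
At 17 seats: P1 9, P6 7, P3 1.
P3 drops from 2 to 1.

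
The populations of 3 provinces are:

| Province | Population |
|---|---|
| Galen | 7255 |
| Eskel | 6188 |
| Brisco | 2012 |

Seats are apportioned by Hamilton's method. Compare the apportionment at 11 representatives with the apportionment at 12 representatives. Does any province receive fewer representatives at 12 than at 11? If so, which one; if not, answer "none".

At 11 seats: Galen 5, Eskel 4, Brisco 2.
At 12 seats: Galen 6, Eskel 5, Brisco 1.
Brisco drops from 2 to 1.

Brisco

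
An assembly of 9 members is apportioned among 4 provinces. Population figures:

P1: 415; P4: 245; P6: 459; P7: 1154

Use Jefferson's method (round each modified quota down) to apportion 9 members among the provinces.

P1=1; P4=1; P6=2; P7=5

Standard divisor 2273/9 ≈ 252.556; standard quotas: P1 1.643, P4 0.970, P6 1.817, P7 4.569.
Rounding down gives 1, 0, 1, 4 = 6 seats, so the divisor must be adjusted.
With modified divisor 220: modified quotas P1 1.886, P4 1.114, P6 2.086, P7 5.245.
Rounding down: P1 1, P4 1, P6 2, P7 5 (total 9).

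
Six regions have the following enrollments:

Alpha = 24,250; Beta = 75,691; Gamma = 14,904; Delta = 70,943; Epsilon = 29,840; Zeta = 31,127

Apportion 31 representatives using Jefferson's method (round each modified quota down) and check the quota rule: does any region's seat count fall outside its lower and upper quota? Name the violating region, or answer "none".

Standard quotas: Alpha 3.047, Beta 9.509, Gamma 1.872, Delta 8.913, Epsilon 3.749, Zeta 3.911.
Jefferson allocation: Alpha 3, Beta 10, Gamma 1, Delta 9, Epsilon 4, Zeta 4.
Every allocation lies between the lower and upper quota.

none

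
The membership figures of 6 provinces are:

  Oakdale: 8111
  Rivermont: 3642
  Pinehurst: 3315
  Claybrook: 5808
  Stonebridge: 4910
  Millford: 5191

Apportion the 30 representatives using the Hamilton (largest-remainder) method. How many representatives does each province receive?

The standard divisor is 30977/30 ≈ 1032.567.
Standard quotas: Oakdale 7.8552, Rivermont 3.5271, Pinehurst 3.2104, Claybrook 5.6248, Stonebridge 4.7551, Millford 5.0273.
Lower quotas: Oakdale 7, Rivermont 3, Pinehurst 3, Claybrook 5, Stonebridge 4, Millford 5 (sum 27, leaving 3 seats).
Remainders in descending order: Oakdale 0.8552, Stonebridge 0.7551, Claybrook 0.6248, Rivermont 0.5271, Pinehurst 0.2104, Millford 0.0273.
The surplus seats go to Oakdale, Stonebridge, Claybrook.

Oakdale=8, Rivermont=3, Pinehurst=3, Claybrook=6, Stonebridge=5, Millford=5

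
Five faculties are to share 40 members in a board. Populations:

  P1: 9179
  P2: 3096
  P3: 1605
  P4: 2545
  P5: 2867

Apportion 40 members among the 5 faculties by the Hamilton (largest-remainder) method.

P1=19, P2=7, P3=3, P4=5, P5=6

Total 19292; standard divisor 19292/40 ≈ 482.3.
Standard quotas: P1 19.0317, P2 6.4192, P3 3.3278, P4 5.2768, P5 5.9444.
Lower quotas: P1 19, P2 6, P3 3, P4 5, P5 5 (sum 38, leaving 2 seats).
Remainders in descending order: P5 0.9444, P2 0.4192, P3 0.3278, P4 0.2768, P1 0.0317.
The surplus seats go to P5, P2.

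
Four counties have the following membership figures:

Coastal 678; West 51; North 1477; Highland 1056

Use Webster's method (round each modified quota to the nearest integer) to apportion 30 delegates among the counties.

Standard divisor 3262/30 ≈ 108.733; standard quotas: Coastal 6.235, West 0.469, North 13.584, Highland 9.712.
Rounding to the nearest integer gives Coastal 6, West 0, North 14, Highland 10 — total 30, matching the house size, so no adjustment is needed.

Coastal=6; West=0; North=14; Highland=10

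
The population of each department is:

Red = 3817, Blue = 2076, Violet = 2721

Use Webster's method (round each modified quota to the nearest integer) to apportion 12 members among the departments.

Standard divisor 8614/12 ≈ 717.833; standard quotas: Red 5.317, Blue 2.892, Violet 3.791.
Rounding to the nearest integer gives Red 5, Blue 3, Violet 4 — total 12, matching the house size, so no adjustment is needed.

Red 5; Blue 3; Violet 4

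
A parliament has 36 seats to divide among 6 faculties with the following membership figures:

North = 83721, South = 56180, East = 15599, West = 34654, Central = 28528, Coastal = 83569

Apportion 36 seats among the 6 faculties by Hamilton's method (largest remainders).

Standard divisor: 302251 ÷ 36 ≈ 8395.861.
Standard quotas: North 9.9717, South 6.6914, East 1.8579, West 4.1275, Central 3.3979, Coastal 9.9536.
Lower quotas: North 9, South 6, East 1, West 4, Central 3, Coastal 9 (sum 32, leaving 4 seats).
Remainders in descending order: North 0.9717, Coastal 0.9536, East 0.8579, South 0.6914, Central 0.3979, West 0.1275.
Largest remainders: North, Coastal, East, South receive the extra seats.

North: 10, South: 7, East: 2, West: 4, Central: 3, Coastal: 10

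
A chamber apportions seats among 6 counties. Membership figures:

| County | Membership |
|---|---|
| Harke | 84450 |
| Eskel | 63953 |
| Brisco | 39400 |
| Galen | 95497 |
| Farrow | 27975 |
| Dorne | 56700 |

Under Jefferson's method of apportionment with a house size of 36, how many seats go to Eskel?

Standard divisor 367975/36 ≈ 10221.528; standard quotas: Harke 8.262, Eskel 6.257, Brisco 3.855, Galen 9.343, Farrow 2.737, Dorne 5.547.
Rounding down gives 8, 6, 3, 9, 2, 5 = 33 seats, so the divisor must be adjusted.
With modified divisor 9417: modified quotas Harke 8.968, Eskel 6.791, Brisco 4.184, Galen 10.141, Farrow 2.971, Dorne 6.021.
Rounding down: Harke 8, Eskel 6, Brisco 4, Galen 10, Farrow 2, Dorne 6 (total 36).
Eskel receives 6.

6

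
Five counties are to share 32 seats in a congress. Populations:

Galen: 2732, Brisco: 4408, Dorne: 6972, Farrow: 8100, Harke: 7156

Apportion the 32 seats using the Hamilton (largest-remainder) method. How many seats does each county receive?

Galen: 3, Brisco: 5, Dorne: 7, Farrow: 9, Harke: 8

Total 29368; standard divisor 29368/32 ≈ 917.75.
Standard quotas: Galen 2.9768, Brisco 4.8031, Dorne 7.5968, Farrow 8.8259, Harke 7.7973.
Lower quotas: Galen 2, Brisco 4, Dorne 7, Farrow 8, Harke 7 (sum 28, leaving 4 seats).
Remainders in descending order: Galen 0.9768, Farrow 0.8259, Brisco 0.8031, Harke 0.7973, Dorne 0.5968.
The surplus seats go to Galen, Farrow, Brisco, Harke.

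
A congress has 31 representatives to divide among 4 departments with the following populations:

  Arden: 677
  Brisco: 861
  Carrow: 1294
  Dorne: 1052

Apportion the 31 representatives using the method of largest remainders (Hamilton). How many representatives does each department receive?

Arden 6, Brisco 7, Carrow 10, Dorne 8

The standard divisor is 3884/31 ≈ 125.29.
Standard quotas: Arden 5.403, Brisco 6.872, Carrow 10.328, Dorne 8.396.
Lower quotas: Arden 5, Brisco 6, Carrow 10, Dorne 8 (sum 29, leaving 2 seats).
Remainders in descending order: Brisco 0.872, Arden 0.403, Dorne 0.396, Carrow 0.328.
The surplus seats go to Brisco, Arden.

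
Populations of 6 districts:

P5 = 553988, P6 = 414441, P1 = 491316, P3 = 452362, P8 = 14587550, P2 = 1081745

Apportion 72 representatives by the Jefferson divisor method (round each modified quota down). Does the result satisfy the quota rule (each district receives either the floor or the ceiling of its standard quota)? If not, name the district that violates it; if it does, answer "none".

P8

Standard quotas: P5 2.269, P6 1.697, P1 2.012, P3 1.853, P8 59.739, P2 4.430.
Jefferson allocation: P5 2, P6 1, P1 2, P3 1, P8 62, P2 4.
P8 has quota 59.739 (lower 59, upper 60) but receives 62 — outside the quota interval.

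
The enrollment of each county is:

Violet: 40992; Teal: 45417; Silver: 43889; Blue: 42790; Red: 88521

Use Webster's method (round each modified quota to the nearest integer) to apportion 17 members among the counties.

Standard divisor 261609/17 ≈ 15388.765; standard quotas: Violet 2.664, Teal 2.951, Silver 2.852, Blue 2.781, Red 5.752.
Rounding to the nearest integer gives 3, 3, 3, 3, 6 = 18 seats, so the divisor must be adjusted.
With modified divisor 16200: modified quotas Violet 2.530, Teal 2.804, Silver 2.709, Blue 2.641, Red 5.464.
Rounding to the nearest integer: Violet 3, Teal 3, Silver 3, Blue 3, Red 5 (total 17).

Violet=3, Teal=3, Silver=3, Blue=3, Red=5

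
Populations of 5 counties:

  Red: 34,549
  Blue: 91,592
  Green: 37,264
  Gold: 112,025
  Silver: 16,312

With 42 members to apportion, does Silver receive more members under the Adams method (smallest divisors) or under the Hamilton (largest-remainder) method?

Adams

Adams: Red 5, Blue 13, Green 5, Gold 16, Silver 3.
Hamilton: Red 5, Blue 13, Green 6, Gold 16, Silver 2.
Silver gets 3 under Adams and 2 under Hamilton.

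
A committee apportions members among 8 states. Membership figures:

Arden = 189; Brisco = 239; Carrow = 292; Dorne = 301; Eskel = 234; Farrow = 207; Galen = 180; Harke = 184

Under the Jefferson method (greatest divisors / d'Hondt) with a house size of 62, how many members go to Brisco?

8

Standard divisor 1826/62 ≈ 29.452; standard quotas: Arden 6.417, Brisco 8.115, Carrow 9.915, Dorne 10.220, Eskel 7.945, Farrow 7.028, Galen 6.112, Harke 6.248.
Rounding down gives 6, 8, 9, 10, 7, 7, 6, 6 = 59 seats, so the divisor must be adjusted.
With modified divisor 27.2: modified quotas Arden 6.949, Brisco 8.787, Carrow 10.735, Dorne 11.066, Eskel 8.603, Farrow 7.610, Galen 6.618, Harke 6.765.
Rounding down: Arden 6, Brisco 8, Carrow 10, Dorne 11, Eskel 8, Farrow 7, Galen 6, Harke 6 (total 62).
Brisco receives 8.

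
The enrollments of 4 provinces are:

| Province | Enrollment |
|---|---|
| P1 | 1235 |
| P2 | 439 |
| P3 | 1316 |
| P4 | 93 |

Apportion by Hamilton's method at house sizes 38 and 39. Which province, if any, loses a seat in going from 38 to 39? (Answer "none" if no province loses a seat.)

P2

At 38 seats: P1 15, P2 6, P3 16, P4 1.
At 39 seats: P1 16, P2 5, P3 17, P4 1.
P2 drops from 6 to 5.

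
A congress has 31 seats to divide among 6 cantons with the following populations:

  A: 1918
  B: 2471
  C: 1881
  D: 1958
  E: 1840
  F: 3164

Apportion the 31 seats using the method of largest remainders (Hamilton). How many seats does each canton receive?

A: 5, B: 6, C: 4, D: 5, E: 4, F: 7

The standard divisor is 13232/31 ≈ 426.839.
Standard quotas: A 4.494, B 5.789, C 4.407, D 4.587, E 4.311, F 7.413.
Lower quotas: A 4, B 5, C 4, D 4, E 4, F 7 (sum 28, leaving 3 seats).
Remainders in descending order: B 0.789, D 0.587, A 0.494, F 0.413, C 0.407, E 0.311.
The surplus seats go to B, D, A.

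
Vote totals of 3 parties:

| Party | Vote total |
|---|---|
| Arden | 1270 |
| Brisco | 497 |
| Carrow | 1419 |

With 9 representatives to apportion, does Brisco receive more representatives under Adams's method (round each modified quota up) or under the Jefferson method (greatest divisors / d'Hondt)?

Adams: Arden 3, Brisco 2, Carrow 4.
Jefferson: Arden 4, Brisco 1, Carrow 4.
Brisco gets 2 under Adams and 1 under Jefferson.

Adams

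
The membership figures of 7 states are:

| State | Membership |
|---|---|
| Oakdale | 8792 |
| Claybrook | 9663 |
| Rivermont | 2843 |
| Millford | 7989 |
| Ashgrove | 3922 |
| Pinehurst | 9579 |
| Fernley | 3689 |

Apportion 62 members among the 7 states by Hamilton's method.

Oakdale=12, Claybrook=13, Rivermont=4, Millford=10, Ashgrove=5, Pinehurst=13, Fernley=5

The standard divisor is 46477/62 ≈ 749.629.
Standard quotas: Oakdale 11.7285, Claybrook 12.8904, Rivermont 3.7925, Millford 10.6573, Ashgrove 5.2319, Pinehurst 12.7783, Fernley 4.9211.
Lower quotas: Oakdale 11, Claybrook 12, Rivermont 3, Millford 10, Ashgrove 5, Pinehurst 12, Fernley 4 (sum 57, leaving 5 seats).
Remainders in descending order: Fernley 0.9211, Claybrook 0.8904, Rivermont 0.7925, Pinehurst 0.7783, Oakdale 0.7285, Millford 0.6573, Ashgrove 0.2319.
The surplus seats go to Fernley, Claybrook, Rivermont, Pinehurst, Oakdale.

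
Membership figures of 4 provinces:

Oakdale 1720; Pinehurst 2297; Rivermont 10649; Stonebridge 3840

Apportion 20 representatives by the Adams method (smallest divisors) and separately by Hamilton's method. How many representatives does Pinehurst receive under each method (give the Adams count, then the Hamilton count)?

Adams: Oakdale 2, Pinehurst 3, Rivermont 11, Stonebridge 4.
Hamilton: Oakdale 2, Pinehurst 2, Rivermont 12, Stonebridge 4.
Pinehurst gets 3 under Adams and 2 under Hamilton.

3 and 2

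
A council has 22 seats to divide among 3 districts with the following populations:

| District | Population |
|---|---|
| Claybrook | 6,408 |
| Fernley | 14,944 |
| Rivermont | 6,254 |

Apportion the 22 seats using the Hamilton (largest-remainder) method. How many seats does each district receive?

Total 27606; standard divisor 27606/22 ≈ 1254.818.
Standard quotas: Claybrook 5.1067, Fernley 11.9093, Rivermont 4.9840.
Lower quotas: Claybrook 5, Fernley 11, Rivermont 4 (sum 20, leaving 2 seats).
Remainders in descending order: Rivermont 0.9840, Fernley 0.9093, Claybrook 0.1067.
The surplus seats go to Rivermont, Fernley.

Claybrook 5, Fernley 12, Rivermont 5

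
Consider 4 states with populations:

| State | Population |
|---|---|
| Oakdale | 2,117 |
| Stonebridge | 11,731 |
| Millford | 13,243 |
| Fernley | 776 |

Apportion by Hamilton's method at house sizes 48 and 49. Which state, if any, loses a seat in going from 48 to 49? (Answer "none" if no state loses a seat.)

none

At 48 seats: Oakdale 4, Stonebridge 20, Millford 23, Fernley 1.
At 49 seats: Oakdale 4, Stonebridge 21, Millford 23, Fernley 1.
No state's allocation decreased.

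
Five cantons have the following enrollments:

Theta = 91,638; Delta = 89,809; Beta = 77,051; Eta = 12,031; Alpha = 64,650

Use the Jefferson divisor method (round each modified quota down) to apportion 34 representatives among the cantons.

Standard divisor 335179/34 ≈ 9858.206; standard quotas: Theta 9.296, Delta 9.110, Beta 7.816, Eta 1.220, Alpha 6.558.
Rounding down gives 9, 9, 7, 1, 6 = 32 seats, so the divisor must be adjusted.
With modified divisor 9200: modified quotas Theta 9.961, Delta 9.762, Beta 8.375, Eta 1.308, Alpha 7.027.
Rounding down: Theta 9, Delta 9, Beta 8, Eta 1, Alpha 7 (total 34).

Theta 9, Delta 9, Beta 8, Eta 1, Alpha 7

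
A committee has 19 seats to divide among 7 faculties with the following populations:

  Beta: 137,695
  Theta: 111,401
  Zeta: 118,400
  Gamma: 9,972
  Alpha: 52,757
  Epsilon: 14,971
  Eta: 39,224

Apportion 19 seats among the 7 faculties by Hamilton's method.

Beta 5; Theta 4; Zeta 5; Gamma 0; Alpha 2; Epsilon 1; Eta 2

Total 484420; standard divisor 484420/19 ≈ 25495.789.
Standard quotas: Beta 5.4007, Theta 4.3694, Zeta 4.6439, Gamma 0.3911, Alpha 2.0692, Epsilon 0.5872, Eta 1.5385.
Lower quotas: Beta 5, Theta 4, Zeta 4, Gamma 0, Alpha 2, Epsilon 0, Eta 1 (sum 16, leaving 3 seats).
Remainders in descending order: Zeta 0.6439, Epsilon 0.5872, Eta 0.5385, Beta 0.4007, Gamma 0.3911, Theta 0.3694, Alpha 0.0692.
Largest remainders: Zeta, Epsilon, Eta receive the extra seats.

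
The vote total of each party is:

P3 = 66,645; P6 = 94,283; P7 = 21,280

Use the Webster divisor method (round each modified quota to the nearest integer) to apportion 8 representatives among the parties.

Standard divisor 182208/8 ≈ 22776; standard quotas: P3 2.926, P6 4.140, P7 0.934.
Rounding to the nearest integer gives P3 3, P6 4, P7 1 — total 8, matching the house size, so no adjustment is needed.

P3=3, P6=4, P7=1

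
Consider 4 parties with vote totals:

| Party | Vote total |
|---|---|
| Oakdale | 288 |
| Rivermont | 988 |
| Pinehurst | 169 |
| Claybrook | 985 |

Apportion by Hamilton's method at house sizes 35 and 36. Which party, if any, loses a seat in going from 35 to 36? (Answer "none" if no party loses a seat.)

At 35 seats: Oakdale 4, Rivermont 14, Pinehurst 3, Claybrook 14.
At 36 seats: Oakdale 4, Rivermont 15, Pinehurst 2, Claybrook 15.
Pinehurst drops from 3 to 2.

Pinehurst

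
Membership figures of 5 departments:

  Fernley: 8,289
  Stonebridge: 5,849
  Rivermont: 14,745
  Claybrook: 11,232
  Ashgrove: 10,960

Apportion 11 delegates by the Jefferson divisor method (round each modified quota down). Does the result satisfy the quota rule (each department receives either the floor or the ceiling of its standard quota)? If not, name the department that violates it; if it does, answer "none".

none

Standard quotas: Fernley 1.785, Stonebridge 1.260, Rivermont 3.176, Claybrook 2.419, Ashgrove 2.360.
Jefferson allocation: Fernley 2, Stonebridge 1, Rivermont 3, Claybrook 3, Ashgrove 2.
Every allocation lies between the lower and upper quota.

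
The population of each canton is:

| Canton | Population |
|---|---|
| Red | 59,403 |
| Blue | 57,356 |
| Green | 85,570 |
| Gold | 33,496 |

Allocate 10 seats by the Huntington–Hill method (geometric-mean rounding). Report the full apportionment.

With divisor 23968: modified quotas Red 2.478, Blue 2.393, Green 3.570, Gold 1.398.
Geometric-mean thresholds: Red √(2·3)=2.449, Blue √(2·3)=2.449, Green √(3·4)=3.464, Gold √(1·2)=1.414.
Each quota rounded against its threshold gives Red 3, Blue 2, Green 4, Gold 1 (total 10).

Red 3, Blue 2, Green 4, Gold 1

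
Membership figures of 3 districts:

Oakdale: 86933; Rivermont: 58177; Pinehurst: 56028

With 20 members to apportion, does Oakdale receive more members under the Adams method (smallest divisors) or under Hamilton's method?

Adams: Oakdale 8, Rivermont 6, Pinehurst 6.
Hamilton: Oakdale 9, Rivermont 6, Pinehurst 5.
Oakdale gets 8 under Adams and 9 under Hamilton.

Hamilton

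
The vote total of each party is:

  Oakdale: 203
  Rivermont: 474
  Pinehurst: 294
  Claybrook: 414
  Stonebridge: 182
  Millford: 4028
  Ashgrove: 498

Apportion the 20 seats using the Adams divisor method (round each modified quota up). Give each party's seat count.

Oakdale: 1, Rivermont: 2, Pinehurst: 1, Claybrook: 2, Stonebridge: 1, Millford: 11, Ashgrove: 2

Standard divisor 6093/20 ≈ 304.65; standard quotas: Oakdale 0.666, Rivermont 1.556, Pinehurst 0.965, Claybrook 1.359, Stonebridge 0.597, Millford 13.222, Ashgrove 1.635.
Rounding up gives 1, 2, 1, 2, 1, 14, 2 = 23 seats, so the divisor must be adjusted.
With modified divisor 400: modified quotas Oakdale 0.507, Rivermont 1.185, Pinehurst 0.735, Claybrook 1.035, Stonebridge 0.455, Millford 10.070, Ashgrove 1.245.
Rounding up: Oakdale 1, Rivermont 2, Pinehurst 1, Claybrook 2, Stonebridge 1, Millford 11, Ashgrove 2 (total 20).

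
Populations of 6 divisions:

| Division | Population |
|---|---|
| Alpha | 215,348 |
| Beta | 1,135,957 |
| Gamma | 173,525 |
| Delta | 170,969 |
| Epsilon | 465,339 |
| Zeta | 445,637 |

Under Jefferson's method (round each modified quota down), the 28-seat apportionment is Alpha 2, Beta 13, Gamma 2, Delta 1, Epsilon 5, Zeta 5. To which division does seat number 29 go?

Delta

Priority for the next seat is population ÷ (current seats + 1).
Priorities: Alpha 71782.667, Beta 81139.786, Gamma 57841.667, Delta 85484.500, Epsilon 77556.500, Zeta 74272.833.
Highest priority: Delta.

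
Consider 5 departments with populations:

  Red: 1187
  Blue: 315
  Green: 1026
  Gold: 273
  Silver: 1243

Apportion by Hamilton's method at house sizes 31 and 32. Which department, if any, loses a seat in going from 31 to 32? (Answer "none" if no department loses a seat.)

none

At 31 seats: Red 9, Blue 2, Green 8, Gold 2, Silver 10.
At 32 seats: Red 9, Blue 3, Green 8, Gold 2, Silver 10.
No department's allocation decreased.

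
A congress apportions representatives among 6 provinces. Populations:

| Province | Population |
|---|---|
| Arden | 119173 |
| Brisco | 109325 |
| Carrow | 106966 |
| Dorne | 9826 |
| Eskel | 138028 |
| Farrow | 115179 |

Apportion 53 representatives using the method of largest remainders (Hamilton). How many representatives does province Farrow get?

Standard divisor: 598497 ÷ 53 ≈ 11292.396.
Standard quotas: Arden 10.5534, Brisco 9.6813, Carrow 9.4724, Dorne 0.8701, Eskel 12.2231, Farrow 10.1997.
Lower quotas: Arden 10, Brisco 9, Carrow 9, Dorne 0, Eskel 12, Farrow 10 (sum 50, leaving 3 seats).
Remainders in descending order: Dorne 0.8701, Brisco 0.6813, Arden 0.5534, Carrow 0.4724, Eskel 0.2231, Farrow 0.1997.
Largest remainders: Dorne, Brisco, Arden receive the extra seats.
Farrow receives 10.

10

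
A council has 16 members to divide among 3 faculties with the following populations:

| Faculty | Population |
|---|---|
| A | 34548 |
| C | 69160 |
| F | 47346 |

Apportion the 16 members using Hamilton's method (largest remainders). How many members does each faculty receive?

The standard divisor is 151054/16 ≈ 9440.875.
Standard quotas: A 3.6594, C 7.3256, F 5.0150.
Lower quotas: A 3, C 7, F 5 (sum 15, leaving 1 seat).
Remainders in descending order: A 0.6594, C 0.3256, F 0.0150.
The surplus seat goes to A.

A 4; C 7; F 5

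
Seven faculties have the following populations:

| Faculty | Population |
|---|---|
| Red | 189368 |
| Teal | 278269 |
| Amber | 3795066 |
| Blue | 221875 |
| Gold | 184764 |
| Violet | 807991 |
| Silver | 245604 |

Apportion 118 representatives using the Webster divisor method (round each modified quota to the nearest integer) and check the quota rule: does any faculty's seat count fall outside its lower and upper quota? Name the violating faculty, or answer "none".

Standard quotas: Red 3.905, Teal 5.738, Amber 78.250, Blue 4.575, Gold 3.810, Violet 16.660, Silver 5.064.
Webster allocation: Red 4, Teal 6, Amber 77, Blue 5, Gold 4, Violet 17, Silver 5.
Amber has quota 78.250 (lower 78, upper 79) but receives 77 — outside the quota interval.

Amber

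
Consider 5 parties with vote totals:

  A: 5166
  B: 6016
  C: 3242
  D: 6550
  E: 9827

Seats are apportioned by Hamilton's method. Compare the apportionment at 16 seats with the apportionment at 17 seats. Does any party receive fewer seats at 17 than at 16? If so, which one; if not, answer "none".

none

At 16 seats: A 3, B 3, C 2, D 3, E 5.
At 17 seats: A 3, B 3, C 2, D 4, E 5.
No party's allocation decreased.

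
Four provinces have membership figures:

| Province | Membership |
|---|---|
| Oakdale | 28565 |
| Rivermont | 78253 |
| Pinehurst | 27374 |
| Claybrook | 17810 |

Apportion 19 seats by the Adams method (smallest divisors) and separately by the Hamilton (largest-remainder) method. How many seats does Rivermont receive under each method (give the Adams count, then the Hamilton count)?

9 and 10

Adams: Oakdale 4, Rivermont 9, Pinehurst 4, Claybrook 2.
Hamilton: Oakdale 4, Rivermont 10, Pinehurst 3, Claybrook 2.
Rivermont gets 9 under Adams and 10 under Hamilton.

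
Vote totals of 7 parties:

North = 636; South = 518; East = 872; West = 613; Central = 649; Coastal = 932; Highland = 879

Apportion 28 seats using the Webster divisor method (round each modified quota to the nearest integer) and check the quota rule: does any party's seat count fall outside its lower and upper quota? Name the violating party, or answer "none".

none

Standard quotas: North 3.492, South 2.844, East 4.788, West 3.366, Central 3.564, Coastal 5.118, Highland 4.827.
Webster allocation: North 3, South 3, East 5, West 3, Central 4, Coastal 5, Highland 5.
Every allocation lies between the lower and upper quota.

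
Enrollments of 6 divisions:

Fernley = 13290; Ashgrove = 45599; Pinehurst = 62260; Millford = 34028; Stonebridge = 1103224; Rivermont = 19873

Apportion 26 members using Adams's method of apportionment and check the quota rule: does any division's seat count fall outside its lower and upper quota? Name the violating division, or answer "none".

Standard quotas: Fernley 0.270, Ashgrove 0.927, Pinehurst 1.266, Millford 0.692, Stonebridge 22.439, Rivermont 0.404.
Adams allocation: Fernley 1, Ashgrove 1, Pinehurst 2, Millford 1, Stonebridge 20, Rivermont 1.
Stonebridge has quota 22.439 (lower 22, upper 23) but receives 20 — outside the quota interval.

Stonebridge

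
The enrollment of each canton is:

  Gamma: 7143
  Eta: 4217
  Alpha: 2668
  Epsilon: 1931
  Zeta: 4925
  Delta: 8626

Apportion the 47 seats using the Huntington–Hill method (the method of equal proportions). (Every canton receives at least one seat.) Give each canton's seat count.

Gamma 11, Eta 7, Alpha 4, Epsilon 3, Zeta 8, Delta 14

With divisor 631: modified quotas Gamma 11.320, Eta 6.683, Alpha 4.228, Epsilon 3.060, Zeta 7.805, Delta 13.670.
Geometric-mean thresholds: Gamma √(11·12)=11.489, Eta √(6·7)=6.481, Alpha √(4·5)=4.472, Epsilon √(3·4)=3.464, Zeta √(7·8)=7.483, Delta √(13·14)=13.491.
Each quota rounded against its threshold gives Gamma 11, Eta 7, Alpha 4, Epsilon 3, Zeta 8, Delta 14 (total 47).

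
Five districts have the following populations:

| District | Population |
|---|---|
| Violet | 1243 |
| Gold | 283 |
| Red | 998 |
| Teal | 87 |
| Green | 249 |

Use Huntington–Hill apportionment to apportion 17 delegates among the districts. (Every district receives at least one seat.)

With divisor 179: modified quotas Violet 6.944, Gold 1.581, Red 5.575, Teal 0.486, Green 1.391.
Geometric-mean thresholds: Violet √(6·7)=6.481, Gold √(1·2)=1.414, Red √(5·6)=5.477, Teal (min 1), Green √(1·2)=1.414.
Each quota rounded against its threshold gives Violet 7, Gold 2, Red 6, Teal 1, Green 1 (total 17).

Violet 7; Gold 2; Red 6; Teal 1; Green 1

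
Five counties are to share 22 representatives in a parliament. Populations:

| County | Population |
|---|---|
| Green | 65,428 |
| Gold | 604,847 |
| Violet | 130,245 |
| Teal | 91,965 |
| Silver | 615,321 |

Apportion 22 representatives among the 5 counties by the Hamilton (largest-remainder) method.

Green 1; Gold 9; Violet 2; Teal 1; Silver 9

The standard divisor is 1507806/22 ≈ 68536.636.
Standard quotas: Green 0.9546, Gold 8.8252, Violet 1.9004, Teal 1.3418, Silver 8.9780.
Lower quotas: Green 0, Gold 8, Violet 1, Teal 1, Silver 8 (sum 18, leaving 4 seats).
Remainders in descending order: Silver 0.9780, Green 0.9546, Violet 0.9004, Gold 0.8252, Teal 0.3418.
Largest remainders: Silver, Green, Violet, Gold receive the extra seats.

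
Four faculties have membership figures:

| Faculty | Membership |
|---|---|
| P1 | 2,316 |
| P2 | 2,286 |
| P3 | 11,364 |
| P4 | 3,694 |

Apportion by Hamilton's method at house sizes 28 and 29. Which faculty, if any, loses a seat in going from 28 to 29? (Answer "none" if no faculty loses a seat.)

At 28 seats: P1 4, P2 3, P3 16, P4 5.
At 29 seats: P1 3, P2 3, P3 17, P4 6.
P1 drops from 4 to 3.

P1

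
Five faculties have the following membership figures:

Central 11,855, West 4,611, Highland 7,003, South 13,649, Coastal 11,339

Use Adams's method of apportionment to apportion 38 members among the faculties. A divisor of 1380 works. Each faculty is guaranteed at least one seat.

With modified divisor 1380: modified quotas Central 8.591, West 3.341, Highland 5.075, South 9.891, Coastal 8.217.
Rounding up: Central 9, West 4, Highland 6, South 10, Coastal 9 (total 38).

Central: 9, West: 4, Highland: 6, South: 10, Coastal: 9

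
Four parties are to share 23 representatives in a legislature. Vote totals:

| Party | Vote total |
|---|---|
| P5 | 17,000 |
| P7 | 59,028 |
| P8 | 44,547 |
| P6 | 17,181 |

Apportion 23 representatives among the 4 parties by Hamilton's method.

P5=3; P7=10; P8=7; P6=3

Total 137756; standard divisor 137756/23 ≈ 5989.391.
Standard quotas: P5 2.8384, P7 9.8554, P8 7.4377, P6 2.8686.
Lower quotas: P5 2, P7 9, P8 7, P6 2 (sum 20, leaving 3 seats).
Remainders in descending order: P6 0.8686, P7 0.8554, P5 0.8384, P8 0.4377.
Largest remainders: P6, P7, P5 receive the extra seats.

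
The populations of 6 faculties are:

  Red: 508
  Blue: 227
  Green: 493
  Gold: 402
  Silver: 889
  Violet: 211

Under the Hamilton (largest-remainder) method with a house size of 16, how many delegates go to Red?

3

Standard divisor: 2730 ÷ 16 ≈ 170.625.
Standard quotas: Red 2.977, Blue 1.330, Green 2.889, Gold 2.356, Silver 5.210, Violet 1.237.
Lower quotas: Red 2, Blue 1, Green 2, Gold 2, Silver 5, Violet 1 (sum 13, leaving 3 seats).
Remainders in descending order: Red 0.977, Green 0.889, Gold 0.356, Blue 0.330, Violet 0.237, Silver 0.210.
Largest remainders: Red, Green, Gold receive the extra seats.
Red receives 3.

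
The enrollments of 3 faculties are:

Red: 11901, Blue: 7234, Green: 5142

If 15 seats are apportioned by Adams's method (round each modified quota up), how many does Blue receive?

Standard divisor 24277/15 ≈ 1618.467; standard quotas: Red 7.353, Blue 4.470, Green 3.177.
Rounding up gives 8, 5, 4 = 17 seats, so the divisor must be adjusted.
With modified divisor 1760: modified quotas Red 6.762, Blue 4.110, Green 2.922.
Rounding up: Red 7, Blue 5, Green 3 (total 15).
Blue receives 5.

5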